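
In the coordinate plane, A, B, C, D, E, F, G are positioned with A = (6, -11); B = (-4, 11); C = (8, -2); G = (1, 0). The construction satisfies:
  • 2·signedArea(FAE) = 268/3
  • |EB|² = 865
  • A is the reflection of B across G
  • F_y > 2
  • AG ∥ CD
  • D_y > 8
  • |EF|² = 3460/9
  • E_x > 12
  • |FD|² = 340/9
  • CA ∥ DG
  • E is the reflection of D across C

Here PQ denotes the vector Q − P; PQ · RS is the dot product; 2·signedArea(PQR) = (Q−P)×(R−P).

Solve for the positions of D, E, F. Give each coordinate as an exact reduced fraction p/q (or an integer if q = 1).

D = (3, 9)
E = (13, -13)
F = (5/3, 3)

1. D_x = 3  [CA ∥ DG ∩ AG ∥ CD]
2. D_y = 9  [CA ∥ DG ∩ AG ∥ CD]
   → D = (3, 9)
3. E_x = 13  [E is the reflection of D across C]
4. E_y = -13  [E is the reflection of D across C]
   → E = (13, -13)
5. F_x = 5/3  [line 2·x + 7·y + -73/3 = 0 ∩ |EF|² = 3460/9]
6. F_y = 3  [line 2·x + 7·y + -73/3 = 0 ∩ |EF|² = 3460/9]
   → F = (5/3, 3)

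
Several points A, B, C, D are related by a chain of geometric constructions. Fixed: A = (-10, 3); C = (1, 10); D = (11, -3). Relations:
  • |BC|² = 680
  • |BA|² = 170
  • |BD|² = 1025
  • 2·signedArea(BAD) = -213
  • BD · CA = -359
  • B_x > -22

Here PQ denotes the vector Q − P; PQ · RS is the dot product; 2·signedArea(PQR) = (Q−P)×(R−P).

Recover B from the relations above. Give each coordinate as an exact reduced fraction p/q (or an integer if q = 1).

B = (-21, -4)

1. B_x = -21  [BD · CA = -359 ∩ 2·signedArea(BAD) = -213]
2. B_y = -4  [BD · CA = -359 ∩ 2·signedArea(BAD) = -213]
   → B = (-21, -4)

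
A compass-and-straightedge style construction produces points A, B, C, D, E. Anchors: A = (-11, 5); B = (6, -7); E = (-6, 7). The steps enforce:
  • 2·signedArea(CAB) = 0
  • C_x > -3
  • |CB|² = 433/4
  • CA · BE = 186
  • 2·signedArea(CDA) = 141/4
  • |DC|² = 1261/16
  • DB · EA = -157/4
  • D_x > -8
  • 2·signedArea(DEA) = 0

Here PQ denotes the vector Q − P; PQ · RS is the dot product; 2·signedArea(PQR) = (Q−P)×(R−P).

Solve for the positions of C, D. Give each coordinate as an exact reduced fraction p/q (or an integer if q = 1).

1. C_x = -5/2  [2·signedArea(CAB) = 0 ∩ CA · BE = 186]
2. C_y = -1  [2·signedArea(CAB) = 0 ∩ CA · BE = 186]
   → C = (-5/2, -1)
3. D_x = -29/4  [2·signedArea(DEA) = 0 ∩ 2·signedArea(CDA) = 141/4]
4. D_y = 13/2  [2·signedArea(DEA) = 0 ∩ 2·signedArea(CDA) = 141/4]
   → D = (-29/4, 13/2)

C = (-5/2, -1)
D = (-29/4, 13/2)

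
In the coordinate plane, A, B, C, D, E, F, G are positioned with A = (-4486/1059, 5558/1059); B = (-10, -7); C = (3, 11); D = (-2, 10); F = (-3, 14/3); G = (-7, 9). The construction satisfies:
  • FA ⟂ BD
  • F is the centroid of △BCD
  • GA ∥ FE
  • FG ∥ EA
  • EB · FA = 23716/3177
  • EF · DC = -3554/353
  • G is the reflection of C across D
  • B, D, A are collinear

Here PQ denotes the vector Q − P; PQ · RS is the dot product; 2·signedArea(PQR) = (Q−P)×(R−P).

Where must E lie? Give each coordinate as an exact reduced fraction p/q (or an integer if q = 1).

E = (-250/1059, 323/353)

1. E_x = -250/1059  [FG ∥ EA ∩ GA ∥ FE]
2. E_y = 323/353  [FG ∥ EA ∩ GA ∥ FE]
   → E = (-250/1059, 323/353)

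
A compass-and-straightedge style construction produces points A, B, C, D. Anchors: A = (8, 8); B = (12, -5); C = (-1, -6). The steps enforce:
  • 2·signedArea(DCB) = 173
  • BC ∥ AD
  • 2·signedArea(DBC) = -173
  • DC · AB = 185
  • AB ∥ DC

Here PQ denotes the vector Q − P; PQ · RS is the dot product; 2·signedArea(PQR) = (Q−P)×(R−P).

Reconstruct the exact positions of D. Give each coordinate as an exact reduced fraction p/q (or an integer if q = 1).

1. D_x = -5  [AB ∥ DC ∩ BC ∥ AD]
2. D_y = 7  [AB ∥ DC ∩ BC ∥ AD]
   → D = (-5, 7)

D = (-5, 7)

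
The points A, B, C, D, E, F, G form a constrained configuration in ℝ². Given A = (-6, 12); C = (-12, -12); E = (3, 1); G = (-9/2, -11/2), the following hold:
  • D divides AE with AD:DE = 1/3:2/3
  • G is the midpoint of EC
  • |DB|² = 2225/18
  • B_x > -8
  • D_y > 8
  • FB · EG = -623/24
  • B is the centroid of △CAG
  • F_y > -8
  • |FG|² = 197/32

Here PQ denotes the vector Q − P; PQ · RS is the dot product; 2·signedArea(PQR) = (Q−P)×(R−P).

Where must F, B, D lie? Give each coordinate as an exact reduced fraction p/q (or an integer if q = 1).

1. B_x = -15/2  [B is the centroid of △CAG]
2. B_y = -11/6  [B is the centroid of △CAG]
   → B = (-15/2, -11/6)
3. D_x = -3  [D divides AE with AD:DE = 1/3:2/3]
4. D_y = 25/3  [D divides AE with AD:DE = 1/3:2/3]
   → D = (-3, 25/3)
5. F_x = -51/8  [line 15/2·x + 13/2·y + 753/8 = 0 ∩ |FG|² = 197/32]
6. F_y = -57/8  [line 15/2·x + 13/2·y + 753/8 = 0 ∩ |FG|² = 197/32]
   → F = (-51/8, -57/8)

B = (-15/2, -11/6)
D = (-3, 25/3)
F = (-51/8, -57/8)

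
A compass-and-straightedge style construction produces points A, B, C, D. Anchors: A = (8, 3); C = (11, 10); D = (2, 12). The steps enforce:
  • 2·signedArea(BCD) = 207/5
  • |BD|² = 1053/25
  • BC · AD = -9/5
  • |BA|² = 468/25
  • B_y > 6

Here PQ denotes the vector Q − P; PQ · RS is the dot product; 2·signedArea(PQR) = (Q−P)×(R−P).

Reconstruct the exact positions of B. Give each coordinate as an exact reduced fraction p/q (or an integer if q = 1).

B = (28/5, 33/5)

1. B_x = 28/5  [2·signedArea(BCD) = 207/5 ∩ BC · AD = -9/5]
2. B_y = 33/5  [2·signedArea(BCD) = 207/5 ∩ BC · AD = -9/5]
   → B = (28/5, 33/5)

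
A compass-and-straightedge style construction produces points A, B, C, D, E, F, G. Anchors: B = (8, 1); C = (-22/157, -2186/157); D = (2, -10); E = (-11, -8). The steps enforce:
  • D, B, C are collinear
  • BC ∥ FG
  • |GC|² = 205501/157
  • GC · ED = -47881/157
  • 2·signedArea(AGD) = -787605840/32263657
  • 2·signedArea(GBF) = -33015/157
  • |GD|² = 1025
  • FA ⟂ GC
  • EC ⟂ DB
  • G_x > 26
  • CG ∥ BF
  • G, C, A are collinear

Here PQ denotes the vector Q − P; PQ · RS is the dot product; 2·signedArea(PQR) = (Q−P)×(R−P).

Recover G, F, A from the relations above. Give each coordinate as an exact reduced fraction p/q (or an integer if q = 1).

A = (1257753357/32263657, 663448498/32263657)
F = (5517/157, 3913/157)
G = (27, 10)

1. G_x = 27  [line -13·x + 2·y + 331 = 0 ∩ |GC|² = 205501/157]
2. G_y = 10  [line -13·x + 2·y + 331 = 0 ∩ |GC|² = 205501/157]
   → G = (27, 10)
3. F_x = 5517/157  [BC ∥ FG ∩ CG ∥ BF]
4. F_y = 3913/157  [BC ∥ FG ∩ CG ∥ BF]
   → F = (5517/157, 3913/157)
5. A_x = 1257753357/32263657  [G, C, A are collinear ∩ FA ⟂ GC]
6. A_y = 663448498/32263657  [G, C, A are collinear ∩ FA ⟂ GC]
   → A = (1257753357/32263657, 663448498/32263657)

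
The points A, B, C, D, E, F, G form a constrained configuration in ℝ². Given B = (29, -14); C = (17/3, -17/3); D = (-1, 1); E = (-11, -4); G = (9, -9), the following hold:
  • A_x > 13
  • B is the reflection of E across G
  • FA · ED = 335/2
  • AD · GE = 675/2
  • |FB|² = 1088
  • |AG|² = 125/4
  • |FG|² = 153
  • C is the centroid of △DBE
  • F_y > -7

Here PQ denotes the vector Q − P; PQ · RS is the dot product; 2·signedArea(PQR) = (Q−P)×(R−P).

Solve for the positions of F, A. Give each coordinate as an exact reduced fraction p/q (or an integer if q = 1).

A = (14, -13/2)
F = (-3, -6)

1. A_x = 14  [line 20·x + -5·y + -625/2 = 0 ∩ |AG|² = 125/4]
2. A_y = -13/2  [line 20·x + -5·y + -625/2 = 0 ∩ |AG|² = 125/4]
   → A = (14, -13/2)
3. F_x = -3  [line -10·x + -5·y + -60 = 0 ∩ |FG|² = 153]
4. F_y = -6  [line -10·x + -5·y + -60 = 0 ∩ |FG|² = 153]
   → F = (-3, -6)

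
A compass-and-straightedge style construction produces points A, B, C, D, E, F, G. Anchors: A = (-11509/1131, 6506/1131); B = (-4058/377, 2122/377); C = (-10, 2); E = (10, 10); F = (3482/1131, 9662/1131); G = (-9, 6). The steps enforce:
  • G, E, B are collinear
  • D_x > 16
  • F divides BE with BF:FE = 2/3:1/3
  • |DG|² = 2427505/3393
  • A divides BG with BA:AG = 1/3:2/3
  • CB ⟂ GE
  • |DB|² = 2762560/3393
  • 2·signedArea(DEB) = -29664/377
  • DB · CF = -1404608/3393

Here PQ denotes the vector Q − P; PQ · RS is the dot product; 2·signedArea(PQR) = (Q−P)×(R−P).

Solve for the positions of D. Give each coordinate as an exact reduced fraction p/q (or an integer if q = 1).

1. D_x = 18274/1131  [DB · CF = -1404608/3393 ∩ 2·signedArea(DEB) = -29664/377]
2. D_y = 17062/1131  [DB · CF = -1404608/3393 ∩ 2·signedArea(DEB) = -29664/377]
   → D = (18274/1131, 17062/1131)

D = (18274/1131, 17062/1131)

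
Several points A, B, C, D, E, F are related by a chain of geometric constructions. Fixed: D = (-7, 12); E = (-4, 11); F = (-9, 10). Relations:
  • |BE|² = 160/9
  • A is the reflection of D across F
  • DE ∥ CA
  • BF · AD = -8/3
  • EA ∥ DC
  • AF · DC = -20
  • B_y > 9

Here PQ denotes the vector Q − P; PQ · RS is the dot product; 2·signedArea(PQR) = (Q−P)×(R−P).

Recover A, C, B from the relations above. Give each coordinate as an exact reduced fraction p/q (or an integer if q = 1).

A = (-11, 8)
B = (-8, 29/3)
C = (-14, 9)

1. A_x = -11  [A is the reflection of D across F]
2. A_y = 8  [A is the reflection of D across F]
   → A = (-11, 8)
3. C_x = -14  [DE ∥ CA ∩ EA ∥ DC]
4. C_y = 9  [DE ∥ CA ∩ EA ∥ DC]
   → C = (-14, 9)
5. B_x = -8  [line -4·x + -4·y + 20/3 = 0 ∩ |BE|² = 160/9]
6. B_y = 29/3  [line -4·x + -4·y + 20/3 = 0 ∩ |BE|² = 160/9]
   → B = (-8, 29/3)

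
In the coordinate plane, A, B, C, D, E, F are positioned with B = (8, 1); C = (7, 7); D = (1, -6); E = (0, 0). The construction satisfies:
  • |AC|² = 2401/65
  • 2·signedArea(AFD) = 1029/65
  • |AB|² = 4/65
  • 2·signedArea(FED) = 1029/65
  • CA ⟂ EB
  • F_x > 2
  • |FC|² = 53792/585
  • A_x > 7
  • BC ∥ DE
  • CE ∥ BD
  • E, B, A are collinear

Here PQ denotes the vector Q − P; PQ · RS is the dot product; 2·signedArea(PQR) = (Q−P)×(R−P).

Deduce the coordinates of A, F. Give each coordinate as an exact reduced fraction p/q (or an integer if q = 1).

1. A_x = 504/65  [E, B, A are collinear ∩ CA ⟂ EB]
2. A_y = 63/65  [E, B, A are collinear ∩ CA ⟂ EB]
   → A = (504/65, 63/65)
3. F_x = 569/195  [2·signedArea(FED) = 1029/65 ∩ 2·signedArea(AFD) = 1029/65]
4. F_y = -109/65  [2·signedArea(FED) = 1029/65 ∩ 2·signedArea(AFD) = 1029/65]
   → F = (569/195, -109/65)

A = (504/65, 63/65)
F = (569/195, -109/65)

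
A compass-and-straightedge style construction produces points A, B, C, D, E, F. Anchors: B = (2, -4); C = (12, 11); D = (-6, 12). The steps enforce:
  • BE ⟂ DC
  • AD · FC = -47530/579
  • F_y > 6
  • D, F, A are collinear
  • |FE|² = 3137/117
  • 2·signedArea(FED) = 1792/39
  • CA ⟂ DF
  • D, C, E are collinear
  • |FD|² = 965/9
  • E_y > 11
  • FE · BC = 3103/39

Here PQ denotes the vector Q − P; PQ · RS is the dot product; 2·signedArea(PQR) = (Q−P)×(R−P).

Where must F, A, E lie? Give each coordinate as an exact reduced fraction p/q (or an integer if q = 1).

A = (1364/193, 667/193)
E = (186/65, 748/65)
F = (8/3, 19/3)

1. E_x = 186/65  [D, C, E are collinear ∩ BE ⟂ DC]
2. E_y = 748/65  [D, C, E are collinear ∩ BE ⟂ DC]
   → E = (186/65, 748/65)
3. F_x = 8/3  [FE · BC = 3103/39 ∩ 2·signedArea(FED) = 1792/39]
4. F_y = 19/3  [FE · BC = 3103/39 ∩ 2·signedArea(FED) = 1792/39]
   → F = (8/3, 19/3)
5. A_x = 1364/193  [D, F, A are collinear ∩ CA ⟂ DF]
6. A_y = 667/193  [D, F, A are collinear ∩ CA ⟂ DF]
   → A = (1364/193, 667/193)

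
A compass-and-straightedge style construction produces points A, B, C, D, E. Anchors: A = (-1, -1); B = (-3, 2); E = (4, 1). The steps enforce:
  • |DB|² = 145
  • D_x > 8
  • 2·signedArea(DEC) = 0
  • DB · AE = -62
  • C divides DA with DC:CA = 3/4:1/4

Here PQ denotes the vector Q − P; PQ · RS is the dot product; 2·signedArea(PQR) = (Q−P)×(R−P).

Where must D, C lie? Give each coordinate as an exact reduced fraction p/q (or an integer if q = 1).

C = (3/2, 0)
D = (9, 3)

1. D_x = 9  [line -5·x + -2·y + 51 = 0 ∩ |DB|² = 145]
2. D_y = 3  [line -5·x + -2·y + 51 = 0 ∩ |DB|² = 145]
   → D = (9, 3)
3. C_x = 3/2  [2·signedArea(DEC) = 0 ∩ C divides DA with DC:CA = 3/4:1/4]
4. C_y = 0  [2·signedArea(DEC) = 0 ∩ C divides DA with DC:CA = 3/4:1/4]
   → C = (3/2, 0)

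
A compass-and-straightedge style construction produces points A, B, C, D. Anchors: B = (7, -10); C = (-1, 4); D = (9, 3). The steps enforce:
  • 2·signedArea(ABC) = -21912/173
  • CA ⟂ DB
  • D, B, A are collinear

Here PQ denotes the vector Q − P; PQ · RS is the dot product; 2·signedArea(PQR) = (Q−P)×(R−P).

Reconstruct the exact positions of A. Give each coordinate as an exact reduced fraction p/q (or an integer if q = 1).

A = (1543/173, 428/173)

1. A_x = 1543/173  [D, B, A are collinear ∩ CA ⟂ DB]
2. A_y = 428/173  [D, B, A are collinear ∩ CA ⟂ DB]
   → A = (1543/173, 428/173)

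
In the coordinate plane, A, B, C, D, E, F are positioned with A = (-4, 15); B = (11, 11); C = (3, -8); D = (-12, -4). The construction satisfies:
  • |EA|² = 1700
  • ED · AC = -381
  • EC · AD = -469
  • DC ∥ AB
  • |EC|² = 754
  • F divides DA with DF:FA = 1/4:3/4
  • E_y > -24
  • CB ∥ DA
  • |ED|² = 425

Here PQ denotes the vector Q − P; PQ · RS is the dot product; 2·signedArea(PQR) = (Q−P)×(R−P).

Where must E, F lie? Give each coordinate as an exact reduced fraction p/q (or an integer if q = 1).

E = (-20, -23)
F = (-10, 3/4)

1. E_x = -20  [EC · AD = -469 ∩ ED · AC = -381]
2. E_y = -23  [EC · AD = -469 ∩ ED · AC = -381]
   → E = (-20, -23)
3. F_x = -10  [F divides DA with DF:FA = 1/4:3/4]
4. F_y = 3/4  [F divides DA with DF:FA = 1/4:3/4]
   → F = (-10, 3/4)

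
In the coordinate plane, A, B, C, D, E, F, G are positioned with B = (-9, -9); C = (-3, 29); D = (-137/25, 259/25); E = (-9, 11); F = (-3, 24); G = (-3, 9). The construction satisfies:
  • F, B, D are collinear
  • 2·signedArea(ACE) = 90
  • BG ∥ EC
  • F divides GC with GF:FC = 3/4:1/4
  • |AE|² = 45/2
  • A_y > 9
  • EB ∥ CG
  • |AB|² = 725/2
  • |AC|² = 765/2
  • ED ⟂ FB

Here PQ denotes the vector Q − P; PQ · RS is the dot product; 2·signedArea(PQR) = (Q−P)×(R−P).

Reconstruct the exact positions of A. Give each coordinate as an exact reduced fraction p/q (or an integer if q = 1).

1. A_x = -9/2  [line 18·x + -6·y + 138 = 0 ∩ |AE|² = 45/2]
2. A_y = 19/2  [line 18·x + -6·y + 138 = 0 ∩ |AE|² = 45/2]
   → A = (-9/2, 19/2)

A = (-9/2, 19/2)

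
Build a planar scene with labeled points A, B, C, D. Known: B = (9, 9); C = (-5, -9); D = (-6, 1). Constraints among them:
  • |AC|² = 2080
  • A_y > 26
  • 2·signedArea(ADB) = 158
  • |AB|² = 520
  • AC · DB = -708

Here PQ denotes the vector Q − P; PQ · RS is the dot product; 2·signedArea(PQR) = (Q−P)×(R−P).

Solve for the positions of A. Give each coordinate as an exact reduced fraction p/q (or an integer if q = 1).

A = (23, 27)

1. A_x = 23  [AC · DB = -708 ∩ 2·signedArea(ADB) = 158]
2. A_y = 27  [AC · DB = -708 ∩ 2·signedArea(ADB) = 158]
   → A = (23, 27)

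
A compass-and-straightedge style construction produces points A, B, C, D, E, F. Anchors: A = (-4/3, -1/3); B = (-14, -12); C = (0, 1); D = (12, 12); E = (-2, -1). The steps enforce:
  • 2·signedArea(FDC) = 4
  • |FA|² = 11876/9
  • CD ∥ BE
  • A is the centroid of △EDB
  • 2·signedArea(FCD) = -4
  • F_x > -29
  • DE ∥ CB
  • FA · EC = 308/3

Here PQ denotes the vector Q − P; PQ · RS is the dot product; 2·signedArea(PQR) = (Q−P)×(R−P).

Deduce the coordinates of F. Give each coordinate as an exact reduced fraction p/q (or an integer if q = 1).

1. F_x = -28  [2·signedArea(FCD) = -4 ∩ FA · EC = 308/3]
2. F_y = -25  [2·signedArea(FCD) = -4 ∩ FA · EC = 308/3]
   → F = (-28, -25)

F = (-28, -25)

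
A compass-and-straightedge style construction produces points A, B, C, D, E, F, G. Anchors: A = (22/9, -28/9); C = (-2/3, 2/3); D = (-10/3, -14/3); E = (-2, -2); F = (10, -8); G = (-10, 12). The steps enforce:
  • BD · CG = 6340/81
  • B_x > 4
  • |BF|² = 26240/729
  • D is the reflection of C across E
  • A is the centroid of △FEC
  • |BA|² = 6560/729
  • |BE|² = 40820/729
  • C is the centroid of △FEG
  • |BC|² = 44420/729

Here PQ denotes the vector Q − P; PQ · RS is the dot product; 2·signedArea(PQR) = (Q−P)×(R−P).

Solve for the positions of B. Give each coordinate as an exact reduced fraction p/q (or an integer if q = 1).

B = (134/27, -128/27)

1. B_x = 134/27  [line 28/3·x + -34/3·y + -8104/81 = 0 ∩ |BA|² = 6560/729]
2. B_y = -128/27  [line 28/3·x + -34/3·y + -8104/81 = 0 ∩ |BA|² = 6560/729]
   → B = (134/27, -128/27)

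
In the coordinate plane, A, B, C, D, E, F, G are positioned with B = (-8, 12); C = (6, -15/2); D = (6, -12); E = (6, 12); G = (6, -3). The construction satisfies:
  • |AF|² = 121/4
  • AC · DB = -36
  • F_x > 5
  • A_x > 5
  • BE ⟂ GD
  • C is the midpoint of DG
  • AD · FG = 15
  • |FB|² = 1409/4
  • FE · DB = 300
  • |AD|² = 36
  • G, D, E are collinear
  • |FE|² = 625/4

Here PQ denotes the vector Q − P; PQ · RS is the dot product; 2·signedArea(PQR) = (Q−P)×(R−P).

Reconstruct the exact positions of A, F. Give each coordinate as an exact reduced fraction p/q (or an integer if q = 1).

1. A_x = 6  [line 14·x + -24·y + -228 = 0 ∩ |AD|² = 36]
2. A_y = -6  [line 14·x + -24·y + -228 = 0 ∩ |AD|² = 36]
   → A = (6, -6)
3. F_x = 6  [FE · DB = 300 ∩ AD · FG = 15]
4. F_y = -1/2  [FE · DB = 300 ∩ AD · FG = 15]
   → F = (6, -1/2)

A = (6, -6)
F = (6, -1/2)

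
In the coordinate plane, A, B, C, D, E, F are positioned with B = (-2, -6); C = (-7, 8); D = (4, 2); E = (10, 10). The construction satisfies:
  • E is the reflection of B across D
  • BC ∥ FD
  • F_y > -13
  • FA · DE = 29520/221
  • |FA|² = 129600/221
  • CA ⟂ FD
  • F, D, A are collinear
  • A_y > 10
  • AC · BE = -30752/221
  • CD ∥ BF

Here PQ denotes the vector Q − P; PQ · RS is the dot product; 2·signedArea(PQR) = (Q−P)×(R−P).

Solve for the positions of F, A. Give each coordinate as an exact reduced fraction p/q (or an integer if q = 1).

A = (189/221, 2388/221)
F = (9, -12)

1. F_x = 9  [BC ∥ FD ∩ CD ∥ BF]
2. F_y = -12  [BC ∥ FD ∩ CD ∥ BF]
   → F = (9, -12)
3. A_x = 189/221  [F, D, A are collinear ∩ CA ⟂ FD]
4. A_y = 2388/221  [F, D, A are collinear ∩ CA ⟂ FD]
   → A = (189/221, 2388/221)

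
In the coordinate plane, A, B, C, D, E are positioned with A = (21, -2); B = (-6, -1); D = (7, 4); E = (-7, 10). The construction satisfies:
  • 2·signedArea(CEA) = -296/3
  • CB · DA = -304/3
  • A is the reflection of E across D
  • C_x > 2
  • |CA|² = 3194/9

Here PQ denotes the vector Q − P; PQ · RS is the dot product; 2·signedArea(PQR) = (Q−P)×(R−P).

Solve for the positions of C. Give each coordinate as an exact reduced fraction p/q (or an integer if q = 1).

C = (8/3, 7/3)

1. C_x = 8/3  [2·signedArea(CEA) = -296/3 ∩ CB · DA = -304/3]
2. C_y = 7/3  [2·signedArea(CEA) = -296/3 ∩ CB · DA = -304/3]
   → C = (8/3, 7/3)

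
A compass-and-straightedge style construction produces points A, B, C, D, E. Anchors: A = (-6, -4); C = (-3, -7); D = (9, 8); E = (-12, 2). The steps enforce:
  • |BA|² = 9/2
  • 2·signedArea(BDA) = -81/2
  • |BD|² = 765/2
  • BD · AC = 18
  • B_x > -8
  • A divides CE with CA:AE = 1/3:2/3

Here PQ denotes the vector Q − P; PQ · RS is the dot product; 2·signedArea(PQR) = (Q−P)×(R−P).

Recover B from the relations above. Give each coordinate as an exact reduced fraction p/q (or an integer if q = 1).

B = (-15/2, -5/2)

1. B_x = -15/2  [BD · AC = 18 ∩ 2·signedArea(BDA) = -81/2]
2. B_y = -5/2  [BD · AC = 18 ∩ 2·signedArea(BDA) = -81/2]
   → B = (-15/2, -5/2)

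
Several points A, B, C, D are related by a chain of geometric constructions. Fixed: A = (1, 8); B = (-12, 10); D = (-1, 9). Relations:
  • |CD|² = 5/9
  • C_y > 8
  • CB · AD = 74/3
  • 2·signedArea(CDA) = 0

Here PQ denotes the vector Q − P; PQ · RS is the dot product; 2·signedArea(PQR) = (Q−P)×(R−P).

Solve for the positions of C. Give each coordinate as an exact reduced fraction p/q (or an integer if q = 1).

C = (-1/3, 26/3)

1. C_x = -1/3  [2·signedArea(CDA) = 0 ∩ CB · AD = 74/3]
2. C_y = 26/3  [2·signedArea(CDA) = 0 ∩ CB · AD = 74/3]
   → C = (-1/3, 26/3)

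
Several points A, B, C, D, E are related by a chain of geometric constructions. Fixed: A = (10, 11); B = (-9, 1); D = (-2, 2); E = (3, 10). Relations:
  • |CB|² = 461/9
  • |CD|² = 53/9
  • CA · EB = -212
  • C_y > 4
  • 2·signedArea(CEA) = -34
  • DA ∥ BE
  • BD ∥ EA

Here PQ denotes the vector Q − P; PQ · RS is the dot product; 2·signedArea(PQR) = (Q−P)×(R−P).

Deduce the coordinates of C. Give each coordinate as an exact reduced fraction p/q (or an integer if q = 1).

1. C_x = -8/3  [2·signedArea(CEA) = -34 ∩ CA · EB = -212]
2. C_y = 13/3  [2·signedArea(CEA) = -34 ∩ CA · EB = -212]
   → C = (-8/3, 13/3)

C = (-8/3, 13/3)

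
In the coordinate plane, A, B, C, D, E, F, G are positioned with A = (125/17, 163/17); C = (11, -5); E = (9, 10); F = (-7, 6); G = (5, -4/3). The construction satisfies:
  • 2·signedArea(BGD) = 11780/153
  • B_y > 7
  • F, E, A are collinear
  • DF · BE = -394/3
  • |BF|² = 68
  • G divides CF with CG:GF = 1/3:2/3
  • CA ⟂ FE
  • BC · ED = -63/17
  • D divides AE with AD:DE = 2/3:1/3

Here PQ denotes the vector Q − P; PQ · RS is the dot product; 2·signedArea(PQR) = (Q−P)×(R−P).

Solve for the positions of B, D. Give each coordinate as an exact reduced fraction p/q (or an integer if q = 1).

B = (1, 8)
D = (431/51, 503/51)

1. D_x = 431/51  [D divides AE with AD:DE = 2/3:1/3]
2. D_y = 503/51  [D divides AE with AD:DE = 2/3:1/3]
   → D = (431/51, 503/51)
3. B_x = 1  [2·signedArea(BGD) = 11780/153 ∩ BC · ED = -63/17]
4. B_y = 8  [2·signedArea(BGD) = 11780/153 ∩ BC · ED = -63/17]
   → B = (1, 8)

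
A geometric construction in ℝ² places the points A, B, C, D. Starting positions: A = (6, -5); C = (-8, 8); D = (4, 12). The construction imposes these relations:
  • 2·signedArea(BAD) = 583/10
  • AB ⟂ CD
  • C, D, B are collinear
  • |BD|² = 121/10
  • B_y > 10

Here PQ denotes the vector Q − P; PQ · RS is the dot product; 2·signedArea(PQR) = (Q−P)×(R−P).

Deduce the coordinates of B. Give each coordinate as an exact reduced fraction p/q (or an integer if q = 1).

B = (7/10, 109/10)

1. B_x = 7/10  [C, D, B are collinear ∩ AB ⟂ CD]
2. B_y = 109/10  [C, D, B are collinear ∩ AB ⟂ CD]
   → B = (7/10, 109/10)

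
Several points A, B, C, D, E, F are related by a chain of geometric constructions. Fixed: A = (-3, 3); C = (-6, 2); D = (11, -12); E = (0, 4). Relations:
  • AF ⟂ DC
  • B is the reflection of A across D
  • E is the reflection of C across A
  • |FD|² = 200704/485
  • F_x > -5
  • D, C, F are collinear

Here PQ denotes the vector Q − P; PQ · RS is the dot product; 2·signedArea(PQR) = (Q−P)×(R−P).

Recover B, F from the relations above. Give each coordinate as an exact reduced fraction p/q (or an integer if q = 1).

1. B_x = 25  [B is the reflection of A across D]
2. B_y = -27  [B is the reflection of A across D]
   → B = (25, -27)
3. F_x = -2281/485  [D, C, F are collinear ∩ AF ⟂ DC]
4. F_y = 452/485  [D, C, F are collinear ∩ AF ⟂ DC]
   → F = (-2281/485, 452/485)

B = (25, -27)
F = (-2281/485, 452/485)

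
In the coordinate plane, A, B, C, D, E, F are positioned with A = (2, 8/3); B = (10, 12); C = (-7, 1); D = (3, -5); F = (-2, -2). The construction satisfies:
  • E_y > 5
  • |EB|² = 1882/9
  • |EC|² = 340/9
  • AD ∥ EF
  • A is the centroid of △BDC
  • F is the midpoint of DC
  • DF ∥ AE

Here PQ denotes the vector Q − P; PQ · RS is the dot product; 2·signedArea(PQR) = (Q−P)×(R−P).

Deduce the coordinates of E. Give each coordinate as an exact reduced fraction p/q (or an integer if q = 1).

1. E_x = -3  [AD ∥ EF ∩ DF ∥ AE]
2. E_y = 17/3  [AD ∥ EF ∩ DF ∥ AE]
   → E = (-3, 17/3)

E = (-3, 17/3)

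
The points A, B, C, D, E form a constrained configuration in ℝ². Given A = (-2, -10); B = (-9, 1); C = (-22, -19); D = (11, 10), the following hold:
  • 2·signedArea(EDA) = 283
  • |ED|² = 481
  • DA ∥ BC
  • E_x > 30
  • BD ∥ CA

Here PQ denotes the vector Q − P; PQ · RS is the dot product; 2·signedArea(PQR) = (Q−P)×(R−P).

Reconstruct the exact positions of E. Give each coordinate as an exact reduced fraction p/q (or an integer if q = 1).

E = (31, 19)

1. E_x = 31  [line 20·x + -13·y + -373 = 0 ∩ |ED|² = 481]
2. E_y = 19  [line 20·x + -13·y + -373 = 0 ∩ |ED|² = 481]
   → E = (31, 19)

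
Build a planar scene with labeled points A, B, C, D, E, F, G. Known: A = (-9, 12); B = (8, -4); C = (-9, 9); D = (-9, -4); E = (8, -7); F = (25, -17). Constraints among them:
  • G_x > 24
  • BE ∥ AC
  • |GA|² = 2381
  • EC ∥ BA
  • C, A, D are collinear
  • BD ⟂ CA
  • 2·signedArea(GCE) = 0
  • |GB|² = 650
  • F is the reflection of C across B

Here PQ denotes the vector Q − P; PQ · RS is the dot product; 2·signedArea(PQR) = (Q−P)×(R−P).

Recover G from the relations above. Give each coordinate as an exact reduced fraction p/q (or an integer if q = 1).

G = (25, -23)

1. G_x = 25  [line 16·x + 17·y + -9 = 0 ∩ |GA|² = 2381]
2. G_y = -23  [line 16·x + 17·y + -9 = 0 ∩ |GA|² = 2381]
   → G = (25, -23)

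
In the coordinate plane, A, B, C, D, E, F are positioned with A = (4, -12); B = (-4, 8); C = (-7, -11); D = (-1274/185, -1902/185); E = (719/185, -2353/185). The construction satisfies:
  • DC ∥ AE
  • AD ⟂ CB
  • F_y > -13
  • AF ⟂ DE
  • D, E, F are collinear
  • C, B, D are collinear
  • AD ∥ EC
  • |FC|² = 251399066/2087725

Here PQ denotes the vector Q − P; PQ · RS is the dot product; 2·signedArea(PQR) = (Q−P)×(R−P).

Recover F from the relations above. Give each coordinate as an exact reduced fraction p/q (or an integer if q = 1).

1. F_x = 8016258/2087725  [D, E, F are collinear ∩ AF ⟂ DE]
2. F_y = -26531506/2087725  [D, E, F are collinear ∩ AF ⟂ DE]
   → F = (8016258/2087725, -26531506/2087725)

F = (8016258/2087725, -26531506/2087725)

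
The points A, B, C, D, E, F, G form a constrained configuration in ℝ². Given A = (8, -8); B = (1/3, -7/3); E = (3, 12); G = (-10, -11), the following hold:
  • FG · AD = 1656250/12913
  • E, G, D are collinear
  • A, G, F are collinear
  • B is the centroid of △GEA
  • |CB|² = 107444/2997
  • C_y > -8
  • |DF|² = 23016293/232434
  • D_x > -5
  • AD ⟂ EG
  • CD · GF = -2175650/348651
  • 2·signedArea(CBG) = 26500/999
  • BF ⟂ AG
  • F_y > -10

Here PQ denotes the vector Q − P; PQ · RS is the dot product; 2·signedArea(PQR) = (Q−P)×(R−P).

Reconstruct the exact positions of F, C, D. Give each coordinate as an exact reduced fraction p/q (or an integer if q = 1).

C = (-911/333, -2489/333)
D = (-3041/698, -709/698)
F = (54/37, -1009/111)

1. F_x = 54/37  [A, G, F are collinear ∩ BF ⟂ AG]
2. F_y = -1009/111  [A, G, F are collinear ∩ BF ⟂ AG]
   → F = (54/37, -1009/111)
3. D_x = -3041/698  [E, G, D are collinear ∩ AD ⟂ EG]
4. D_y = -709/698  [E, G, D are collinear ∩ AD ⟂ EG]
   → D = (-3041/698, -709/698)
5. C_x = -911/333  [2·signedArea(CBG) = 26500/999 ∩ CD · GF = -2175650/348651]
6. C_y = -2489/333  [2·signedArea(CBG) = 26500/999 ∩ CD · GF = -2175650/348651]
   → C = (-911/333, -2489/333)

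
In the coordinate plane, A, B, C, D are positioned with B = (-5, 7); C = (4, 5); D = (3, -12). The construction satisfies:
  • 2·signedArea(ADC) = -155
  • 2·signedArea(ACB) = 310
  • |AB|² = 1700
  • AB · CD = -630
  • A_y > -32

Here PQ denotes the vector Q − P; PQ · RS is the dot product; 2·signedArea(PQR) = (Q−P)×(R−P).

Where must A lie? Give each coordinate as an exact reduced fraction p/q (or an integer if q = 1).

A = (11, -31)

1. A_x = 11  [2·signedArea(ADC) = -155 ∩ 2·signedArea(ACB) = 310]
2. A_y = -31  [2·signedArea(ADC) = -155 ∩ 2·signedArea(ACB) = 310]
   → A = (11, -31)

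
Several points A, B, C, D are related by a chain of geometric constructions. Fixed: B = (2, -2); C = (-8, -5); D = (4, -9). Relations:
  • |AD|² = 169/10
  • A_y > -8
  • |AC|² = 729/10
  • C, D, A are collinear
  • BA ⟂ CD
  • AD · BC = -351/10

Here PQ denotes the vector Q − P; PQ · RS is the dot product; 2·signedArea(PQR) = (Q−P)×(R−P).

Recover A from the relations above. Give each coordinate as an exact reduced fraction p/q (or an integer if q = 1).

1. A_x = 1/10  [C, D, A are collinear ∩ BA ⟂ CD]
2. A_y = -77/10  [C, D, A are collinear ∩ BA ⟂ CD]
   → A = (1/10, -77/10)

A = (1/10, -77/10)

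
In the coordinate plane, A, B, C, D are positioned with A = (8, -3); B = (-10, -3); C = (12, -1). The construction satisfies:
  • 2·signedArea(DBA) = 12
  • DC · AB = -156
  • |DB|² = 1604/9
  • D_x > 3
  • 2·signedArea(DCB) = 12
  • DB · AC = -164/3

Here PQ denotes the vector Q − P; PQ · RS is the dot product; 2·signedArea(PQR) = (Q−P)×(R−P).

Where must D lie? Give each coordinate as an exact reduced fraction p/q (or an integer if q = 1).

1. D_x = 10/3  [2·signedArea(DBA) = 12 ∩ DB · AC = -164/3]
2. D_y = -7/3  [2·signedArea(DBA) = 12 ∩ DB · AC = -164/3]
   → D = (10/3, -7/3)

D = (10/3, -7/3)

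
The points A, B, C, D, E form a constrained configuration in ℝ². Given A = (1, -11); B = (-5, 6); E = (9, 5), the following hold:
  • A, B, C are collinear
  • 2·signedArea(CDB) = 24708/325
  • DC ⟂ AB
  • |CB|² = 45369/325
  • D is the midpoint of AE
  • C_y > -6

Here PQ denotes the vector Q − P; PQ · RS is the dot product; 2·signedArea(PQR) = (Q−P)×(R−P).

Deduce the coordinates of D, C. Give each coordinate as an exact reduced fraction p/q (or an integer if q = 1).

C = (-347/325, -1671/325)
D = (5, -3)

1. D_x = 5  [D is the midpoint of AE]
2. D_y = -3  [D is the midpoint of AE]
   → D = (5, -3)
3. C_x = -347/325  [A, B, C are collinear ∩ DC ⟂ AB]
4. C_y = -1671/325  [A, B, C are collinear ∩ DC ⟂ AB]
   → C = (-347/325, -1671/325)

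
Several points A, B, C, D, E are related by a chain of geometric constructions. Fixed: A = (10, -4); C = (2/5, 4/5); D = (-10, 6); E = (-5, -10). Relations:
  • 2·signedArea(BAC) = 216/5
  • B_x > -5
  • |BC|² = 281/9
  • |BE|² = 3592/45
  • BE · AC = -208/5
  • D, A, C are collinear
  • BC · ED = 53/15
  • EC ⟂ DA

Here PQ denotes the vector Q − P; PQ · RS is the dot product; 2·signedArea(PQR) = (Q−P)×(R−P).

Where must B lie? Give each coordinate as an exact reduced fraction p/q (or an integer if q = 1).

1. B_x = -73/15  [BC · ED = 53/15 ∩ BE · AC = -208/5]
2. B_y = -16/15  [BC · ED = 53/15 ∩ BE · AC = -208/5]
   → B = (-73/15, -16/15)

B = (-73/15, -16/15)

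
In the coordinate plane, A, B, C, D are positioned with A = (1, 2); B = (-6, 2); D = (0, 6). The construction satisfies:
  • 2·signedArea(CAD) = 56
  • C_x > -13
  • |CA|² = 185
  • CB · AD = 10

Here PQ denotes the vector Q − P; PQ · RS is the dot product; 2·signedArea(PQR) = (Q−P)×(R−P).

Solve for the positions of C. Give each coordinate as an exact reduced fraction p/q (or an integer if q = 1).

C = (-12, -2)

1. C_x = -12  [CB · AD = 10 ∩ 2·signedArea(CAD) = 56]
2. C_y = -2  [CB · AD = 10 ∩ 2·signedArea(CAD) = 56]
   → C = (-12, -2)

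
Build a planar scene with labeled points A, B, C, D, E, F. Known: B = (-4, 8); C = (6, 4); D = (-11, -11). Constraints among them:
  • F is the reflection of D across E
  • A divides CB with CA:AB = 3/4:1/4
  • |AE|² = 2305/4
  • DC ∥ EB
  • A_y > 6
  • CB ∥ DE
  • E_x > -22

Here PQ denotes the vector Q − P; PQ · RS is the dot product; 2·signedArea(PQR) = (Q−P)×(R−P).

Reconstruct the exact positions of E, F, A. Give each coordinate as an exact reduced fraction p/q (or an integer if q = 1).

A = (-3/2, 7)
E = (-21, -7)
F = (-31, -3)

1. E_x = -21  [DC ∥ EB ∩ CB ∥ DE]
2. E_y = -7  [DC ∥ EB ∩ CB ∥ DE]
   → E = (-21, -7)
3. F_x = -31  [F is the reflection of D across E]
4. F_y = -3  [F is the reflection of D across E]
   → F = (-31, -3)
5. A_x = -3/2  [A divides CB with CA:AB = 3/4:1/4]
6. A_y = 7  [A divides CB with CA:AB = 3/4:1/4]
   → A = (-3/2, 7)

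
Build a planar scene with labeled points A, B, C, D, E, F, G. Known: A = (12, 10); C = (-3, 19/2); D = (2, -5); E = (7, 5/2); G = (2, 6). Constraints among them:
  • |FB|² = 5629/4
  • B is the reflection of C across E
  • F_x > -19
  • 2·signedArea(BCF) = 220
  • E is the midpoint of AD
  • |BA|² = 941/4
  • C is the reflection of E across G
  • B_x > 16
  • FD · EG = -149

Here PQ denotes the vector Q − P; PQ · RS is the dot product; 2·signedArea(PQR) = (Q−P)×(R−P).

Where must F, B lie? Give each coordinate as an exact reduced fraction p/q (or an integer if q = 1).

B = (17, -9/2)
F = (-18, 9)

1. B_x = 17  [B is the reflection of C across E]
2. B_y = -9/2  [B is the reflection of C across E]
   → B = (17, -9/2)
3. F_x = -18  [FD · EG = -149 ∩ 2·signedArea(BCF) = 220]
4. F_y = 9  [FD · EG = -149 ∩ 2·signedArea(BCF) = 220]
   → F = (-18, 9)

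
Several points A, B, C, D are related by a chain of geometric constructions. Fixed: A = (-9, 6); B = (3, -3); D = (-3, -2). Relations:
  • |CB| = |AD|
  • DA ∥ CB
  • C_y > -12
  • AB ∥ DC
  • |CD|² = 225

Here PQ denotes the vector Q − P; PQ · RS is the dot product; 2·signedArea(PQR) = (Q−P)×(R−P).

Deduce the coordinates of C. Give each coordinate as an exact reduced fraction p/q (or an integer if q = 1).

C = (9, -11)

1. C_x = 9  [DA ∥ CB ∩ AB ∥ DC]
2. C_y = -11  [DA ∥ CB ∩ AB ∥ DC]
   → C = (9, -11)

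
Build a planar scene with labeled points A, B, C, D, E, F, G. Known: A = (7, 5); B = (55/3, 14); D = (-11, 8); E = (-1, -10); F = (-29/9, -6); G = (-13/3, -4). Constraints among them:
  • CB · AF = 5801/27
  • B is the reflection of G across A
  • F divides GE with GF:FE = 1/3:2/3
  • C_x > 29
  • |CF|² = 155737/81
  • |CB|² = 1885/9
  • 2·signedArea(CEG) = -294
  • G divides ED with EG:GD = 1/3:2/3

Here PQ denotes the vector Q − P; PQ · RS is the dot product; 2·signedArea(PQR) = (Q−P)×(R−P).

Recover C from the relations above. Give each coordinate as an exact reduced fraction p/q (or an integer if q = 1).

C = (89/3, 23)

1. C_x = 89/3  [2·signedArea(CEG) = -294 ∩ CB · AF = 5801/27]
2. C_y = 23  [2·signedArea(CEG) = -294 ∩ CB · AF = 5801/27]
   → C = (89/3, 23)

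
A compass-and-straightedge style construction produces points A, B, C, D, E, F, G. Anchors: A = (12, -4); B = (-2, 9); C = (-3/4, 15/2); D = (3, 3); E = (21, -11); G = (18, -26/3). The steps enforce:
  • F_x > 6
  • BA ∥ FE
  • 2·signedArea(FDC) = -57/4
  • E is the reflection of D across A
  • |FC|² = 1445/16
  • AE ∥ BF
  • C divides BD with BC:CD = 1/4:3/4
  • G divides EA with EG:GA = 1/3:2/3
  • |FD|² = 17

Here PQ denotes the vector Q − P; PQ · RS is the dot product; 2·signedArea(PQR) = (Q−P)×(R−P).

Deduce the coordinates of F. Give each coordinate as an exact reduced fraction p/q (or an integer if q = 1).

F = (7, 2)

1. F_x = 7  [BA ∥ FE ∩ AE ∥ BF]
2. F_y = 2  [BA ∥ FE ∩ AE ∥ BF]
   → F = (7, 2)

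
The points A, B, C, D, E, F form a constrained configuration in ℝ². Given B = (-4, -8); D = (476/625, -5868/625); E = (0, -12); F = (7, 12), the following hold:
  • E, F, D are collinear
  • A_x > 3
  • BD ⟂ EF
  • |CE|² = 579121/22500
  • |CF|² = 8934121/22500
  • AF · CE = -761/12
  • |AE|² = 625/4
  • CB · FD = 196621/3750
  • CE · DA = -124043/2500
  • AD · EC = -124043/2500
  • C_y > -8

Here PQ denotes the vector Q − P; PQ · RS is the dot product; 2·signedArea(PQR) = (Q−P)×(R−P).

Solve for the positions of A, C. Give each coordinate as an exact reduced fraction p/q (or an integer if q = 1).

A = (7/2, 0)
C = (5327/3750, -4456/625)

1. C_x = 5327/3750  [line 3899/625·x + 13368/625·y + 538619/3750 = 0 ∩ |CF|² = 8934121/22500]
2. C_y = -4456/625  [line 3899/625·x + 13368/625·y + 538619/3750 = 0 ∩ |CF|² = 8934121/22500]
   → C = (5327/3750, -4456/625)
3. A_x = 7/2  [line 5327/3750·x + 3044/625·y + -37289/7500 = 0 ∩ |AE|² = 625/4]
4. A_y = 0  [line 5327/3750·x + 3044/625·y + -37289/7500 = 0 ∩ |AE|² = 625/4]
   → A = (7/2, 0)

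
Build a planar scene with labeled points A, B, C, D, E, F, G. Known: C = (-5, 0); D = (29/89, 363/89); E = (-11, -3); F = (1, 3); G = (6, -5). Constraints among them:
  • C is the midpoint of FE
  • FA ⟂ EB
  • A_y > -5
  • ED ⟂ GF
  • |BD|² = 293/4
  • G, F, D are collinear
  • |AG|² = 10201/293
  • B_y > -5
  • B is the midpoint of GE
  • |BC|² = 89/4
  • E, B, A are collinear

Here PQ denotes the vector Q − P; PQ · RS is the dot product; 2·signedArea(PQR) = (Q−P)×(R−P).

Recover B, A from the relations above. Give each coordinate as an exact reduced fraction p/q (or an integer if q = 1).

A = (41/293, -1263/293)
B = (-5/2, -4)

1. B_x = -5/2  [B is the midpoint of GE]
2. B_y = -4  [B is the midpoint of GE]
   → B = (-5/2, -4)
3. A_x = 41/293  [E, B, A are collinear ∩ FA ⟂ EB]
4. A_y = -1263/293  [E, B, A are collinear ∩ FA ⟂ EB]
   → A = (41/293, -1263/293)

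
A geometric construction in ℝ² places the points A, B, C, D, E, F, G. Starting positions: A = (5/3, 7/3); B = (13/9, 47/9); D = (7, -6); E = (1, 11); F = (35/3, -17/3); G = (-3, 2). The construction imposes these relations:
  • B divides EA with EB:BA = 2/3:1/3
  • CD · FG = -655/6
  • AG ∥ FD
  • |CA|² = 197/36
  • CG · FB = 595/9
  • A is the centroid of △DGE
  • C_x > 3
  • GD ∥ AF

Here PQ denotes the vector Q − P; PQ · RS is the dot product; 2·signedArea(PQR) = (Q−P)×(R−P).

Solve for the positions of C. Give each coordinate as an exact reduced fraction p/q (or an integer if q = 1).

C = (4, 5/2)

1. C_x = 4  [CD · FG = -655/6 ∩ CG · FB = 595/9]
2. C_y = 5/2  [CD · FG = -655/6 ∩ CG · FB = 595/9]
   → C = (4, 5/2)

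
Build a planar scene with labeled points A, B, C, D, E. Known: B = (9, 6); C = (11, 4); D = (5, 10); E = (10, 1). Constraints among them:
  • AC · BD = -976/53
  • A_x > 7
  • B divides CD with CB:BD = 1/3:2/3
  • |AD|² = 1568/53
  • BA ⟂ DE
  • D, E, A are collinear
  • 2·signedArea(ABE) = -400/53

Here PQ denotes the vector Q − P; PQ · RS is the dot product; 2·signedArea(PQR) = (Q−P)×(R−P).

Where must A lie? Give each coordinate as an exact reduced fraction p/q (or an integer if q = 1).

A = (405/53, 278/53)

1. A_x = 405/53  [D, E, A are collinear ∩ BA ⟂ DE]
2. A_y = 278/53  [D, E, A are collinear ∩ BA ⟂ DE]
   → A = (405/53, 278/53)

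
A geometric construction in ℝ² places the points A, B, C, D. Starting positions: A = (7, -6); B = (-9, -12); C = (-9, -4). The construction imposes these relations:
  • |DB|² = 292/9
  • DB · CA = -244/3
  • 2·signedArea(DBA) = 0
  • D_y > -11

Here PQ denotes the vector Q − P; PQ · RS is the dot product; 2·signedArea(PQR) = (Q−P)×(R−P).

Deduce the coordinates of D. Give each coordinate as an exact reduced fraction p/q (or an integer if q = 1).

D = (-11/3, -10)

1. D_x = -11/3  [2·signedArea(DBA) = 0 ∩ DB · CA = -244/3]
2. D_y = -10  [2·signedArea(DBA) = 0 ∩ DB · CA = -244/3]
   → D = (-11/3, -10)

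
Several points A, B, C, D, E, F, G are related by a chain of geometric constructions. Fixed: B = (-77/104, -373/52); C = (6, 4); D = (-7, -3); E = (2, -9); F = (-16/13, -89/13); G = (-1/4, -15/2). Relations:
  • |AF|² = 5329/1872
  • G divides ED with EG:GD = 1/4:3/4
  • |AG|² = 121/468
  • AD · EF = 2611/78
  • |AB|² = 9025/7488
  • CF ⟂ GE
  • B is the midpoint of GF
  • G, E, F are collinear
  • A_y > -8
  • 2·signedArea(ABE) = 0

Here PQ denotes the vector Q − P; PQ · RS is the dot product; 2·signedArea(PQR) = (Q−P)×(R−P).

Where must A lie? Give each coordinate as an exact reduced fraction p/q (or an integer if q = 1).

A = (9/52, -607/78)

1. A_x = 9/52  [2·signedArea(ABE) = 0 ∩ AD · EF = 2611/78]
2. A_y = -607/78  [2·signedArea(ABE) = 0 ∩ AD · EF = 2611/78]
   → A = (9/52, -607/78)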